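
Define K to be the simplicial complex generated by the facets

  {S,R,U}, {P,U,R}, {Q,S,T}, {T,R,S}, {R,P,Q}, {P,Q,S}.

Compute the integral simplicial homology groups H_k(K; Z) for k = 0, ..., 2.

We work with the vertex ordering P < Q < R < S < T < U. The simplices of K, each written with vertices in increasing order, are:

  0-simplices (6): P, Q, R, S, T, U
  1-simplices (12): PQ, PR, PS, PU, QR, QS, QT, RS, RT, RU, ST, SU
  2-simplices (6): PQR, PQS, PRU, QST, RST, RSU

giving chain groups C_0 ≅ Z^6, C_1 ≅ Z^12, C_2 ≅ Z^6.

The boundary map ∂_1: C_1 → C_0 sends each edge [p,q] (with p < q) to q − p.
The resulting 6×12 matrix has rank 5, and its Smith normal form has invariant factors (1,1,1,1,1).

∂_2: C_2 → C_1 sends each 2-simplex [p,q,r] to [q,r] − [p,r] + [p,q]. For instance
  ∂PRU = RU − PU + PR,
  ∂RSU = SU − RU + RS.
This gives a 12×6 integer matrix of rank 6; reducing to Smith normal form yields diagonal entries (1,1,1,1,1,1).

From H_k ≅ ker(∂_k) / im(∂_{k+1}) we obtain:

  H_0: rank C_0 − rank ∂_1 = 6 − 5 = 1, and the invariant factors of ∂_1 are all 1, so H_0 ≅ Z.
  H_1: rank ker ∂_1 − rank ∂_2 = (12 − 5) − 6 = 1, and the invariant factors of ∂_2 are all 1, so H_1 ≅ Z.
  H_2: rank ker ∂_2 − rank ∂_3 = (6 − 6) − 0 = 0, and there is no ∂_3, so H_2 ≅ 0.

As a check, the Euler characteristic is 6 − 12 + 6 = 0, which agrees with 1 − 1 + 0 = 0.

H_0 = Z,  H_1 = Z,  H_2 = 0.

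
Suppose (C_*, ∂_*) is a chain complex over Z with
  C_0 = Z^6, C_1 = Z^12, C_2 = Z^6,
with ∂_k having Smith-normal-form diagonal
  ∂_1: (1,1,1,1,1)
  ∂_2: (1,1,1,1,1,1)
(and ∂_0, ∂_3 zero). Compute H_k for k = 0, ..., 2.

H_0: b_0 = 6 − 0 − 5 = 1; torsion from ∂_1 factors > 1: none. So H_0 = Z.
H_1: b_1 = 12 − 5 − 6 = 1; torsion from ∂_2 factors > 1: none. So H_1 = Z.
H_2: b_2 = 6 − 6 − 0 = 0; torsion from ∂_3 factors > 1: none. So H_2 = 0.

H_0 = Z,  H_1 = Z,  H_2 = 0.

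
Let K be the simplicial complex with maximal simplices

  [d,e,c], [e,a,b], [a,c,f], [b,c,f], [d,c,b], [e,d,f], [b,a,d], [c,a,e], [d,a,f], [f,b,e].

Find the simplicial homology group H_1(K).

Take the total order a < b < c < d < e < f on the vertex set. Then K (dimension 2) consists of the simplices:

  0-simplices (6): a, b, c, d, e, f
  1-simplices (15): ab, ac, ad, ae, af, bc, bd, be, bf, cd, ce, cf, de, df, ef
  2-simplices (10): abd, abe, ace, acf, adf, bcd, bcf, bef, cde, def

so the chain groups are C_0 ≅ Z^6, C_1 ≅ Z^15, C_2 ≅ Z^10.

Boundary ∂_1: C_1 → C_0 maps an edge to its endpoints' difference, ∂[p,q] = q − p. For instance
  ∂bc = c − b.
The 6×15 boundary matrix has rank 5 and Smith normal form diag(1,1,1,1,1).

The boundary map ∂_2: C_2 → C_1 sends each 2-simplex [p,q,r] to [q,r] − [p,r] + [p,q]. For instance
  ∂ace = ce − ae + ac,
  ∂def = ef − df + de.
This gives a 15×10 integer matrix of rank 10; reducing to Smith normal form yields diagonal entries (1,1,1,1,1,1,1,1,1,2).

Now H_k = ker ∂_k / im ∂_{k+1}, so:

  H_1: rank ker ∂_1 − rank ∂_2 = (15 − 5) − 10 = 0, and ∂_2 has invariant factor 2 > 1, so H_1 ≅ Z/2.

H_1 ≅ Z/2.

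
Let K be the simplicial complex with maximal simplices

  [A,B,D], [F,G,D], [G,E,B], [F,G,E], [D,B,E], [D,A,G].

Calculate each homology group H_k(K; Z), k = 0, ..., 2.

H_0 = Z,  H_1 = Z,  H_2 = 0.

We work with the vertex ordering A < B < D < E < F < G. The simplices of K, each written with vertices in increasing order, are:

  0-simplices (6): A, B, D, E, F, G
  1-simplices (12): AB, AD, AG, BD, BE, BG, DE, DF, DG, EF, EG, FG
  2-simplices (6): ABD, ADG, BDE, BEG, DFG, EFG

so the chain groups are C_0 ≅ Z^6, C_1 ≅ Z^12, C_2 ≅ Z^6.

The boundary map ∂_1: C_1 → C_0 sends each edge [p,q] (with p < q) to q − p. For instance
  ∂BE = E − B.
As a 6×12 matrix over Z this has rank 5, with invariant factors (1,1,1,1,1).

Boundary ∂_2: C_2 → C_1 maps a triangle to the signed sum of its edges. For instance
  ∂ADG = DG − AG + AD,
  ∂BEG = EG − BG + BE.
The 12×6 boundary matrix has rank 6 and Smith normal form diag(1,1,1,1,1,1).

Now H_k = ker ∂_k / im ∂_{k+1}, so:

  H_0: rank C_0 − rank ∂_1 = 6 − 5 = 1, and the invariant factors of ∂_1 are all 1, so H_0 ≅ Z.
  H_1: rank ker ∂_1 − rank ∂_2 = (12 − 5) − 6 = 1, and the invariant factors of ∂_2 are all 1, so H_1 ≅ Z.
  H_2: rank ker ∂_2 − rank ∂_3 = (6 − 6) − 0 = 0, and there is no ∂_3, so H_2 ≅ 0.

As a check, the Euler characteristic is 6 − 12 + 6 = 0, which agrees with 1 − 1 + 0 = 0.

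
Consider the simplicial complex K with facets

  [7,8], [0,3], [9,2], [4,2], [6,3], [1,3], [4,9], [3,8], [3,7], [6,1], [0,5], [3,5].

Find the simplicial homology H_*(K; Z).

Fix the vertex order 0 < 1 < 2 < 3 < 4 < 5 < 6 < 7 < 8 < 9 and write every simplex with vertices in increasing order. Then dim K = 1 and the simplices of K are:

  0-simplices (10): [0], [1], [2], [3], [4], [5], [6], [7], [8], [9]
  1-simplices (12): [0,3], [0,5], [1,3], [1,6], [2,4], [2,9], [3,5], [3,6], [3,7], [3,8], [4,9], [7,8]

Hence C_0 ≅ Z^10, C_1 ≅ Z^12.

∂_1: C_1 → C_0 sends each edge [p,q] (with p < q) to q − p. For instance
  ∂[4,9] = [9] − [4].
As a 10×12 matrix over Z this has rank 8, with invariant factors (1,1,1,1,1,1,1,1).

Reading off H_k = ker ∂_k / im ∂_{k+1}:

  H_0: rank C_0 − rank ∂_1 = 10 − 8 = 2, and the invariant factors of ∂_1 are all 1, so H_0 ≅ Z^2.
  H_1: rank ker ∂_1 − rank ∂_2 = (12 − 8) − 0 = 4, and there is no ∂_2, so H_1 ≅ Z^4.

H_0 ≅ Z^2,  H_1 ≅ Z^4.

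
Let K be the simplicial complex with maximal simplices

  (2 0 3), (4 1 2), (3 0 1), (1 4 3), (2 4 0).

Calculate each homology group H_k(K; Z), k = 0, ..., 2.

H_0 ≅ Z,  H_1 ≅ Z,  H_2 = 0.

Order the vertices as 0 < 1 < 2 < 3 < 4. Listing each simplex with vertices in this order, K has dimension 2 with simplices:

  0-simplices (5): [0], [1], [2], [3], [4]
  1-simplices (10): [0,1], [0,2], [0,3], [0,4], [1,2], [1,3], [1,4], [2,3], [2,4], [3,4]
  2-simplices (5): [0,1,3], [0,2,3], [0,2,4], [1,2,4], [1,3,4]

Hence C_0 ≅ Z^5, C_1 ≅ Z^10, C_2 ≅ Z^5.

∂_1: C_1 → C_0 sends each edge [p,q] (with p < q) to q − p. For instance
  ∂[0,2] = [2] − [0].
The 5×10 boundary matrix has rank 4 and Smith normal form diag(1,1,1,1).

∂_2: C_2 → C_1 sends each 2-simplex [p,q,r] to [q,r] − [p,r] + [p,q]. For instance
  ∂[1,2,4] = [2,4] − [1,4] + [1,2],
  ∂[0,2,3] = [2,3] − [0,3] + [0,2].
As a 10×5 matrix over Z this has rank 5, with invariant factors (1,1,1,1,1).

Now H_k = ker ∂_k / im ∂_{k+1}, so:

  H_0: rank C_0 − rank ∂_1 = 5 − 4 = 1, and the invariant factors of ∂_1 are all 1, so H_0 = Z.
  H_1: rank ker ∂_1 − rank ∂_2 = (10 − 4) − 5 = 1, and the invariant factors of ∂_2 are all 1, so H_1 = Z.
  H_2: rank ker ∂_2 − rank ∂_3 = (5 − 5) − 0 = 0, and there is no ∂_3, so H_2 = 0.

As a check, the Euler characteristic is 5 − 10 + 5 = 0, which agrees with 1 − 1 + 0 = 0.
(K is a triangulation of the Möbius band.)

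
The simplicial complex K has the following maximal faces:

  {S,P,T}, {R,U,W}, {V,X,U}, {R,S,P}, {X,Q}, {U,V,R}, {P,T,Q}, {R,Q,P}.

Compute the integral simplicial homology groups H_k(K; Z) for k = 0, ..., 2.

We work with the vertex ordering P < Q < R < S < T < U < V < W < X. The simplices of K, each written with vertices in increasing order, are:

  0-simplices (9): P, Q, R, S, T, U, V, W, X
  1-simplices (16): PQ, PR, PS, PT, QR, QT, QX, RS, RU, RV, RW, ST, UV, UW, UX, VX
  2-simplices (7): PQR, PQT, PRS, PST, RUV, RUW, UVX

so the chain groups are C_0 ≅ Z^9, C_1 ≅ Z^16, C_2 ≅ Z^7.

The boundary map ∂_1: C_1 → C_0 is given by ∂[p,q] = [q] − [p].
This gives a 9×16 integer matrix of rank 8; reducing to Smith normal form yields diagonal entries (1,1,1,1,1,1,1,1).

∂_2: C_2 → C_1 sends each 2-simplex [p,q,r] to [q,r] − [p,r] + [p,q]. For instance
  ∂PQT = QT − PT + PQ,
  ∂PRS = RS − PS + PR.
As a 16×7 matrix over Z this has rank 7, with invariant factors (1,1,1,1,1,1,1).

Now H_k = ker ∂_k / im ∂_{k+1}, so:

  H_0: rank C_0 − rank ∂_1 = 9 − 8 = 1, and the invariant factors of ∂_1 are all 1, so H_0 ≅ Z.
  H_1: rank ker ∂_1 − rank ∂_2 = (16 − 8) − 7 = 1, and the invariant factors of ∂_2 are all 1, so H_1 ≅ Z.
  H_2: rank ker ∂_2 − rank ∂_3 = (7 − 7) − 0 = 0, and there is no ∂_3, so H_2 ≅ 0.

As a check, the Euler characteristic is 9 − 16 + 7 = 0, which agrees with 1 − 1 + 0 = 0.

H_0 = Z,  H_1 = Z,  H_2 = 0.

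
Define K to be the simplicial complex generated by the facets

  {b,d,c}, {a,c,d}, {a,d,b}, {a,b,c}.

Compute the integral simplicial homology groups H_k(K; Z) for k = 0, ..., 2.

H_0 ≅ Z,  H_1 = 0,  H_2 ≅ Z.

We work with the vertex ordering a < b < c < d. The simplices of K, each written with vertices in increasing order, are:

  0-simplices (4): a, b, c, d
  1-simplices (6): ab, ac, ad, bc, bd, cd
  2-simplices (4): abc, abd, acd, bcd

Hence C_0 ≅ Z^4, C_1 ≅ Z^6, C_2 ≅ Z^4.

Boundary ∂_1: C_1 → C_0 sends each edge [p,q] (with p < q) to q − p. For instance
  ∂ac = c − a.
This gives a 4×6 integer matrix of rank 3; reducing to Smith normal form yields diagonal entries (1,1,1).

The boundary map ∂_2: C_2 → C_1 acts by ∂[p,q,r] = [q,r] − [p,r] + [p,q]. For instance
  ∂abd = bd − ad + ab,
  ∂acd = cd − ad + ac.
This gives a 6×4 integer matrix of rank 3; reducing to Smith normal form yields diagonal entries (1,1,1).

Computing H_k = (kernel of ∂_k) / (image of ∂_{k+1}):

  H_0: rank C_0 − rank ∂_1 = 4 − 3 = 1, and the invariant factors of ∂_1 are all 1, so H_0 = Z.
  H_1: rank ker ∂_1 − rank ∂_2 = (6 − 3) − 3 = 0, and the invariant factors of ∂_2 are all 1, so H_1 = 0.
  H_2: rank ker ∂_2 − rank ∂_3 = (4 − 3) − 0 = 1, and there is no ∂_3, so H_2 = Z.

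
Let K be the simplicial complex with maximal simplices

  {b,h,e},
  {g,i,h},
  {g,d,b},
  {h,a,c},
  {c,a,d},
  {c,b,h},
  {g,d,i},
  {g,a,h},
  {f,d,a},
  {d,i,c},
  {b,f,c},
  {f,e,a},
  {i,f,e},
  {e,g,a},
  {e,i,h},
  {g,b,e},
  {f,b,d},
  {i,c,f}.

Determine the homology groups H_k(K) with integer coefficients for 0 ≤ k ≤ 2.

Take the total order a < b < c < d < e < f < g < h < i on the vertex set. Then K (dimension 2) consists of the simplices:

  0-simplices (9): a, b, c, d, e, f, g, h, i
  1-simplices (27): ac, ad, ae, af, ag, ah, bc, bd, be, bf, bg, bh, cd, cf, ch, ci, df, dg, di, ef, eg, eh, ei, fi, gh, gi, hi
  2-simplices (18): acd, ach, adf, aef, aeg, agh, bcf, bch, bdf, bdg, beg, beh, cdi, cfi, dgi, efi, ehi, ghi

Hence C_0 ≅ Z^9, C_1 ≅ Z^27, C_2 ≅ Z^18.

The boundary map ∂_1: C_1 → C_0 sends each edge [p,q] (with p < q) to q − p. For instance
  ∂ef = f − e.
As a 9×27 matrix over Z this has rank 8, with invariant factors (1,1,1,1,1,1,1,1).

The boundary map ∂_2: C_2 → C_1 acts by ∂[p,q,r] = [q,r] − [p,r] + [p,q]. For instance
  ∂beh = eh − bh + be,
  ∂ach = ch − ah + ac.
The 27×18 boundary matrix has rank 18 and Smith normal form diag(1,1,1,1,1,1,1,1,1,1,1,1,1,1,1,1,1,2).

Now H_k = ker ∂_k / im ∂_{k+1}, so:

  H_0: rank C_0 − rank ∂_1 = 9 − 8 = 1, and the invariant factors of ∂_1 are all 1, so H_0 ≅ Z.
  H_1: rank ker ∂_1 − rank ∂_2 = (27 − 8) − 18 = 1, and ∂_2 has invariant factor 2 > 1, so H_1 ≅ Z ⊕ Z_2.
  H_2: rank ker ∂_2 − rank ∂_3 = (18 − 18) − 0 = 0, and there is no ∂_3, so H_2 ≅ 0.

(K is a triangulation of the Klein bottle.)

H_0 = Z,  H_1 = Z ⊕ Z_2,  H_2 = 0.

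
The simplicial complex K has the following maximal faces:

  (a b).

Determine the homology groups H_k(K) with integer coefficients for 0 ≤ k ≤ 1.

H_0 = Z,  H_1 = 0.

Order the vertices as a < b. Listing each simplex with vertices in this order, K has dimension 1 with simplices:

  0-simplices (2): a, b
  1-simplices (1): ab

so the chain groups are C_0 ≅ Z^2, C_1 ≅ Z^1.

∂_1: C_1 → C_0 is given by ∂[p,q] = [q] − [p].
The 2×1 boundary matrix has rank 1 and Smith normal form diag(1).

From H_k ≅ ker(∂_k) / im(∂_{k+1}) we obtain:

  H_0: rank C_0 − rank ∂_1 = 2 − 1 = 1, and the invariant factors of ∂_1 are all 1, so H_0 = Z.
  H_1: rank ker ∂_1 − rank ∂_2 = (1 − 1) − 0 = 0, and there is no ∂_2, so H_1 = 0.

As a check, the Euler characteristic is 2 − 1 = 1, which agrees with 1 − 0 = 1.
(K is a triangulation of the 1-simplex.)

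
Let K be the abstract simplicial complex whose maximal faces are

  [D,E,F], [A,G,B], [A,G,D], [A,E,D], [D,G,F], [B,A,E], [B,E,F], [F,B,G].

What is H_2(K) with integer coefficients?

Fix the vertex order A < B < D < E < F < G and write every simplex with vertices in increasing order. Then dim K = 2 and the simplices of K are:

  0-simplices (6): A, B, D, E, F, G
  1-simplices (12): AB, AD, AE, AG, BE, BF, BG, DE, DF, DG, EF, FG
  2-simplices (8): ABE, ABG, ADE, ADG, BEF, BFG, DEF, DFG

Hence C_0 ≅ Z^6, C_1 ≅ Z^12, C_2 ≅ Z^8.

Boundary ∂_1: C_1 → C_0 is given by ∂[p,q] = [q] − [p].
The resulting 6×12 matrix has rank 5, and its Smith normal form has invariant factors (1,1,1,1,1).

The boundary map ∂_2: C_2 → C_1 sends each 2-simplex [p,q,r] to [q,r] − [p,r] + [p,q]. For instance
  ∂ABE = BE − AE + AB,
  ∂BEF = EF − BF + BE.
As a 12×8 matrix over Z this has rank 7, with invariant factors (1,1,1,1,1,1,1).

Reading off H_k = ker ∂_k / im ∂_{k+1}:

  H_2: rank ker ∂_2 − rank ∂_3 = (8 − 7) − 0 = 1, and there is no ∂_3, so H_2 = Z.

H_2 = Z.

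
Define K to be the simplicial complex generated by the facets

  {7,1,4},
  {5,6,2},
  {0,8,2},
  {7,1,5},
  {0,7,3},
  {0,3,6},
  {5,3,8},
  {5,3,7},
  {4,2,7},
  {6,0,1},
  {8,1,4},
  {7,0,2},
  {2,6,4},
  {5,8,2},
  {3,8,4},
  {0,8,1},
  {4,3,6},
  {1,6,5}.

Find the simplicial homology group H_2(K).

Take the total order 0 < 1 < 2 < 3 < 4 < 5 < 6 < 7 < 8 on the vertex set. Then K (dimension 2) consists of the simplices:

  0-simplices (9): [0], [1], [2], [3], [4], [5], [6], [7], [8]
  1-simplices (27): (27 of them)
  2-simplices (18): [0,1,6], [0,1,8], [0,2,7], [0,2,8], [0,3,6], [0,3,7], [1,4,7], [1,4,8], [1,5,6], [1,5,7], [2,4,6], [2,4,7], [2,5,6], [2,5,8], [3,4,6], [3,4,8], [3,5,7], [3,5,8]

Hence C_0 ≅ Z^9, C_1 ≅ Z^27, C_2 ≅ Z^18.

Boundary ∂_1: C_1 → C_0 maps an edge to its endpoints' difference, ∂[p,q] = q − p.
As a 9×27 matrix over Z this has rank 8, with invariant factors (1,1,1,1,1,1,1,1).

The boundary map ∂_2: C_2 → C_1 sends each 2-simplex [p,q,r] to [q,r] − [p,r] + [p,q]. For instance
  ∂[1,4,8] = [4,8] − [1,8] + [1,4],
  ∂[0,3,7] = [3,7] − [0,7] + [0,3].
This gives a 27×18 integer matrix of rank 17; reducing to Smith normal form yields diagonal entries (1,1,1,1,1,1,1,1,1,1,1,1,1,1,1,1,1).

From H_k ≅ ker(∂_k) / im(∂_{k+1}) we obtain:

  H_2: rank ker ∂_2 − rank ∂_3 = (18 − 17) − 0 = 1, and there is no ∂_3, so H_2 ≅ Z.

H_2 ≅ Z.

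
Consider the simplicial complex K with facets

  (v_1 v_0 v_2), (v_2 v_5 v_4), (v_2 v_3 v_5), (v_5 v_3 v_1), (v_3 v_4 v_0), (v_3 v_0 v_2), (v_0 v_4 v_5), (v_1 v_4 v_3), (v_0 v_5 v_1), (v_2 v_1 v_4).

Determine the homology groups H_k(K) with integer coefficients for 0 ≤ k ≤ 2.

K has 6 vertices, 15 edges, 10 triangles.
rank ∂_0 = 0, rank ∂_1 = 5 ⇒ b_0 = 6 − 0 − 5 = 1; all invariant factors of ∂_1 are 1 so no torsion. So H_0 = Z.
rank ∂_1 = 5, rank ∂_2 = 10 ⇒ b_1 = 15 − 5 − 10 = 0; ∂_2 has invariant factor(s) [2] giving torsion. So H_1 = Z/2Z.
rank ∂_2 = 10, rank ∂_3 = 0 ⇒ b_2 = 10 − 10 − 0 = 0. So H_2 = 0.

H_0 = Z,  H_1 = Z/2Z,  H_2 = 0.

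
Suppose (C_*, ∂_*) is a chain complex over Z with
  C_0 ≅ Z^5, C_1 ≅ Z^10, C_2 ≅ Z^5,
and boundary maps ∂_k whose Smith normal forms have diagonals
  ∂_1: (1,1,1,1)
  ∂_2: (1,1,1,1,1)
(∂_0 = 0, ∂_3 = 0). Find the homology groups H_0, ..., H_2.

H_0: b_0 = 5 − 0 − 4 = 1; torsion from ∂_1 factors > 1: none. So H_0 ≅ Z.
H_1: b_1 = 10 − 4 − 5 = 1; torsion from ∂_2 factors > 1: none. So H_1 ≅ Z.
H_2: b_2 = 5 − 5 − 0 = 0; torsion from ∂_3 factors > 1: none. So H_2 ≅ 0.

H_0 ≅ Z,  H_1 ≅ Z,  H_2 = 0.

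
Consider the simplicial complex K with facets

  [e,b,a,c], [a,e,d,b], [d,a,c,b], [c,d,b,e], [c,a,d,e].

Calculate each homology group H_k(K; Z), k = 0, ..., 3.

H_0 ≅ Z,  H_1 = 0,  H_2 = 0,  H_3 ≅ Z.

Fix the vertex order a < b < c < d < e and write every simplex with vertices in increasing order. Then dim K = 3 and the simplices of K are:

  0-simplices (5): a, b, c, d, e
  1-simplices (10): ab, ac, ad, ae, bc, bd, be, cd, ce, de
  2-simplices (10): abc, abd, abe, acd, ace, ade, bcd, bce, bde, cde
  3-simplices (5): abcd, abce, abde, acde, bcde

so the chain groups are C_0 ≅ Z^5, C_1 ≅ Z^10, C_2 ≅ Z^10, C_3 ≅ Z^5.

The boundary map ∂_1: C_1 → C_0 sends each edge [p,q] (with p < q) to q − p. For instance
  ∂ad = d − a.
The 5×10 boundary matrix has rank 4 and Smith normal form diag(1,1,1,1).

∂_2: C_2 → C_1 acts by ∂[p,q,r] = [q,r] − [p,r] + [p,q]. For instance
  ∂abc = bc − ac + ab,
  ∂acd = cd − ad + ac.
The 10×10 boundary matrix has rank 6 and Smith normal form diag(1,1,1,1,1,1).

The boundary map ∂_3: C_3 → C_2 sends each 3-simplex σ to the alternating sum Σ_i (−1)^i (σ with its i-th vertex removed). For instance
  ∂abde = bde − ade + abe − abd,
  ∂acde = cde − ade + ace − acd.
This gives a 10×5 integer matrix of rank 4; reducing to Smith normal form yields diagonal entries (1,1,1,1).

Now H_k = ker ∂_k / im ∂_{k+1}, so:

  H_0: rank C_0 − rank ∂_1 = 5 − 4 = 1, and the invariant factors of ∂_1 are all 1, so H_0 ≅ Z.
  H_1: rank ker ∂_1 − rank ∂_2 = (10 − 4) − 6 = 0, and the invariant factors of ∂_2 are all 1, so H_1 ≅ 0.
  H_2: rank ker ∂_2 − rank ∂_3 = (10 − 6) − 4 = 0, and the invariant factors of ∂_3 are all 1, so H_2 ≅ 0.
  H_3: rank ker ∂_3 − rank ∂_4 = (5 − 4) − 0 = 1, and there is no ∂_4, so H_3 ≅ Z.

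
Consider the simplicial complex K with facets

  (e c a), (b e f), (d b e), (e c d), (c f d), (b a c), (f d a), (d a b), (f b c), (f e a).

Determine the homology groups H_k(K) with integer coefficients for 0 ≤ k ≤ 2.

K has 6 vertices, 15 edges, 10 triangles.
rank ∂_0 = 0, rank ∂_1 = 5 ⇒ b_0 = 6 − 0 − 5 = 1; all invariant factors of ∂_1 are 1 so no torsion. So H_0 = Z.
rank ∂_1 = 5, rank ∂_2 = 10 ⇒ b_1 = 15 − 5 − 10 = 0; ∂_2 has invariant factor(s) [2] giving torsion. So H_1 = Z/2Z.
rank ∂_2 = 10, rank ∂_3 = 0 ⇒ b_2 = 10 − 10 − 0 = 0. So H_2 = 0.

H_0 ≅ Z,  H_1 ≅ Z/2Z,  H_2 = 0.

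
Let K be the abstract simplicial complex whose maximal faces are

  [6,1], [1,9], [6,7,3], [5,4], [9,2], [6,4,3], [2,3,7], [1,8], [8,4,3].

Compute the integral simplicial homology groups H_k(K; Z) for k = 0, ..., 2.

H_0 = Z,  H_1 = Z^2,  H_2 = 0.

Order the vertices as 1 < 2 < 3 < 4 < 5 < 6 < 7 < 8 < 9. Listing each simplex with vertices in this order, K has dimension 2 with simplices:

  0-simplices (9): [1], [2], [3], [4], [5], [6], [7], [8], [9]
  1-simplices (14): [1,6], [1,8], [1,9], [2,3], [2,7], [2,9], [3,4], [3,6], [3,7], [3,8], [4,5], [4,6], [4,8], [6,7]
  2-simplices (4): [2,3,7], [3,4,6], [3,4,8], [3,6,7]

giving chain groups C_0 ≅ Z^9, C_1 ≅ Z^14, C_2 ≅ Z^4.

∂_1: C_1 → C_0 maps an edge to its endpoints' difference, ∂[p,q] = q − p. For instance
  ∂[4,5] = [5] − [4].
The resulting 9×14 matrix has rank 8, and its Smith normal form has invariant factors (1,1,1,1,1,1,1,1).

The boundary map ∂_2: C_2 → C_1 sends each 2-simplex [p,q,r] to [q,r] − [p,r] + [p,q]. For instance
  ∂[3,4,8] = [4,8] − [3,8] + [3,4],
  ∂[2,3,7] = [3,7] − [2,7] + [2,3].
This gives a 14×4 integer matrix of rank 4; reducing to Smith normal form yields diagonal entries (1,1,1,1).

Computing H_k = (kernel of ∂_k) / (image of ∂_{k+1}):

  H_0: rank C_0 − rank ∂_1 = 9 − 8 = 1, and the invariant factors of ∂_1 are all 1, so H_0 = Z.
  H_1: rank ker ∂_1 − rank ∂_2 = (14 − 8) − 4 = 2, and the invariant factors of ∂_2 are all 1, so H_1 = Z^2.
  H_2: rank ker ∂_2 − rank ∂_3 = (4 − 4) − 0 = 0, and there is no ∂_3, so H_2 = 0.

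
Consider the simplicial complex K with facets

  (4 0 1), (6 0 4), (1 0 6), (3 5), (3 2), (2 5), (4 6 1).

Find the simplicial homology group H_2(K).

H_2 = Z.

We work with the vertex ordering 0 < 1 < 2 < 3 < 4 < 5 < 6. The simplices of K, each written with vertices in increasing order, are:

  0-simplices (7): [0], [1], [2], [3], [4], [5], [6]
  1-simplices (9): [0,1], [0,4], [0,6], [1,4], [1,6], [2,3], [2,5], [3,5], [4,6]
  2-simplices (4): [0,1,4], [0,1,6], [0,4,6], [1,4,6]

giving chain groups C_0 ≅ Z^7, C_1 ≅ Z^9, C_2 ≅ Z^4.

Boundary ∂_1: C_1 → C_0 maps an edge to its endpoints' difference, ∂[p,q] = q − p.
As a 7×9 matrix over Z this has rank 5, with invariant factors (1,1,1,1,1).

Boundary ∂_2: C_2 → C_1 acts by ∂[p,q,r] = [q,r] − [p,r] + [p,q]. For instance
  ∂[1,4,6] = [4,6] − [1,6] + [1,4],
  ∂[0,1,4] = [1,4] − [0,4] + [0,1].
The resulting 9×4 matrix has rank 3, and its Smith normal form has invariant factors (1,1,1).

Now H_k = ker ∂_k / im ∂_{k+1}, so:

  H_2: rank ker ∂_2 − rank ∂_3 = (4 − 3) − 0 = 1, and there is no ∂_3, so H_2 = Z.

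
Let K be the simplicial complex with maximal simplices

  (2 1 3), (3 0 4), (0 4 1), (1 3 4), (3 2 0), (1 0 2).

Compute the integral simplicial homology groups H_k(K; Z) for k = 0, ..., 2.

Order the vertices as 0 < 1 < 2 < 3 < 4. Listing each simplex with vertices in this order, K has dimension 2 with simplices:

  0-simplices (5): [0], [1], [2], [3], [4]
  1-simplices (9): [0,1], [0,2], [0,3], [0,4], [1,2], [1,3], [1,4], [2,3], [3,4]
  2-simplices (6): [0,1,2], [0,1,4], [0,2,3], [0,3,4], [1,2,3], [1,3,4]

giving chain groups C_0 ≅ Z^5, C_1 ≅ Z^9, C_2 ≅ Z^6.

The boundary map ∂_1: C_1 → C_0 is given by ∂[p,q] = [q] − [p]. For instance
  ∂[0,3] = [3] − [0].
The 5×9 boundary matrix has rank 4 and Smith normal form diag(1,1,1,1).

The boundary map ∂_2: C_2 → C_1 maps a triangle to the signed sum of its edges. For instance
  ∂[0,2,3] = [2,3] − [0,3] + [0,2],
  ∂[1,2,3] = [2,3] − [1,3] + [1,2].
The resulting 9×6 matrix has rank 5, and its Smith normal form has invariant factors (1,1,1,1,1).

Now H_k = ker ∂_k / im ∂_{k+1}, so:

  H_0: rank C_0 − rank ∂_1 = 5 − 4 = 1, and the invariant factors of ∂_1 are all 1, so H_0 ≅ Z.
  H_1: rank ker ∂_1 − rank ∂_2 = (9 − 4) − 5 = 0, and the invariant factors of ∂_2 are all 1, so H_1 ≅ 0.
  H_2: rank ker ∂_2 − rank ∂_3 = (6 − 5) − 0 = 1, and there is no ∂_3, so H_2 ≅ Z.

As a check, the Euler characteristic is 5 − 9 + 6 = 2, which agrees with 1 − 0 + 1 = 2.

H_0 ≅ Z,  H_1 = 0,  H_2 ≅ Z.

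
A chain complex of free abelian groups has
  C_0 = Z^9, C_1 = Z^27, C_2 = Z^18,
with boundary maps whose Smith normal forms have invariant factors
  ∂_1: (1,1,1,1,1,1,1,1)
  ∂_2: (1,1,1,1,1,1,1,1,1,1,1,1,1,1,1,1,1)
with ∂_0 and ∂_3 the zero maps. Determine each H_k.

H_0: b_0 = 9 − 0 − 8 = 1; torsion from ∂_1 factors > 1: none. So H_0 ≅ Z.
H_1: b_1 = 27 − 8 − 17 = 2; torsion from ∂_2 factors > 1: none. So H_1 ≅ Z^2.
H_2: b_2 = 18 − 17 − 0 = 1; torsion from ∂_3 factors > 1: none. So H_2 ≅ Z.

H_0 ≅ Z,  H_1 ≅ Z^2,  H_2 ≅ Z.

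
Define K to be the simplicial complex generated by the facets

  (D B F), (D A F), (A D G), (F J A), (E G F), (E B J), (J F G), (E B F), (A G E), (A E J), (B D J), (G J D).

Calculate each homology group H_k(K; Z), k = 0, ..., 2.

Fix the vertex order A < B < D < E < F < G < J and write every simplex with vertices in increasing order. Then dim K = 2 and the simplices of K are:

  0-simplices (7): A, B, D, E, F, G, J
  1-simplices (18): AD, AE, AF, AG, AJ, BD, BE, BF, BJ, DF, DG, DJ, EF, EG, EJ, FG, FJ, GJ
  2-simplices (12): ADF, ADG, AEG, AEJ, AFJ, BDF, BDJ, BEF, BEJ, DGJ, EFG, FGJ

Hence C_0 ≅ Z^7, C_1 ≅ Z^18, C_2 ≅ Z^12.

∂_1: C_1 → C_0 is given by ∂[p,q] = [q] − [p].
This gives a 7×18 integer matrix of rank 6; reducing to Smith normal form yields diagonal entries (1,1,1,1,1,1).

Boundary ∂_2: C_2 → C_1 sends each 2-simplex [p,q,r] to [q,r] − [p,r] + [p,q]. For instance
  ∂FGJ = GJ − FJ + FG,
  ∂ADG = DG − AG + AD.
The 18×12 boundary matrix has rank 12 and Smith normal form diag(1,1,1,1,1,1,1,1,1,1,1,2).

From H_k ≅ ker(∂_k) / im(∂_{k+1}) we obtain:

  H_0: rank C_0 − rank ∂_1 = 7 − 6 = 1, and the invariant factors of ∂_1 are all 1, so H_0 = Z.
  H_1: rank ker ∂_1 − rank ∂_2 = (18 − 6) − 12 = 0, and ∂_2 has invariant factor 2 > 1, so H_1 = Z_2.
  H_2: rank ker ∂_2 − rank ∂_3 = (12 − 12) − 0 = 0, and there is no ∂_3, so H_2 = 0.

H_0 ≅ Z,  H_1 ≅ Z_2,  H_2 = 0.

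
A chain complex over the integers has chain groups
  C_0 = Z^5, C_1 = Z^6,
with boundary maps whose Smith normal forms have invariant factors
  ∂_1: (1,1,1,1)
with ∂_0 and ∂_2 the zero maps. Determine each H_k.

H_0 ≅ Z,  H_1 ≅ Z^2.

H_0: b_0 = 5 − 0 − 4 = 1; torsion from ∂_1 factors > 1: none. So H_0 ≅ Z.
H_1: b_1 = 6 − 4 − 0 = 2; torsion from ∂_2 factors > 1: none. So H_1 ≅ Z^2.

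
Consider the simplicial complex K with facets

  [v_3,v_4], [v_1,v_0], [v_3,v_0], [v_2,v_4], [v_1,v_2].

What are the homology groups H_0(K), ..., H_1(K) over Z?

We work with the vertex ordering v_0 < v_1 < v_2 < v_3 < v_4. The simplices of K, each written with vertices in increasing order, are:

  0-simplices (5): [v_0], [v_1], [v_2], [v_3], [v_4]
  1-simplices (5): [v_0,v_1], [v_0,v_3], [v_1,v_2], [v_2,v_4], [v_3,v_4]

so the chain groups are C_0 ≅ Z^5, C_1 ≅ Z^5.

∂_1: C_1 → C_0 maps an edge to its endpoints' difference, ∂[p,q] = q − p.
As a 5×5 matrix over Z this has rank 4, with invariant factors (1,1,1,1).

Reading off H_k = ker ∂_k / im ∂_{k+1}:

  H_0: rank C_0 − rank ∂_1 = 5 − 4 = 1, and the invariant factors of ∂_1 are all 1, so H_0 = Z.
  H_1: rank ker ∂_1 − rank ∂_2 = (5 − 4) − 0 = 1, and there is no ∂_2, so H_1 = Z.

H_0 = Z,  H_1 = Z.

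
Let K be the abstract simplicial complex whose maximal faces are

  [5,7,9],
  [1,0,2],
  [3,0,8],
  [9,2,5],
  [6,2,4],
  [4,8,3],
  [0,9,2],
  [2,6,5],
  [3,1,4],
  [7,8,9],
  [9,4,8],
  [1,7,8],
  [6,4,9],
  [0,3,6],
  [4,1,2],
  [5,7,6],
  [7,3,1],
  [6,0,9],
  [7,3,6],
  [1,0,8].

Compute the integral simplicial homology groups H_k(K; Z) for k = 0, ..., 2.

H_0 ≅ Z,  H_1 ≅ Z ⊕ Z/2Z,  H_2 = 0.

Fix the vertex order 0 < 1 < 2 < 3 < 4 < 5 < 6 < 7 < 8 < 9 and write every simplex with vertices in increasing order. Then dim K = 2 and the simplices of K are:

  0-simplices (10): [0], [1], [2], [3], [4], [5], [6], [7], [8], [9]
  1-simplices (30): (30 of them)
  2-simplices (20): (20 of them)

so the chain groups are C_0 ≅ Z^10, C_1 ≅ Z^30, C_2 ≅ Z^20.

Boundary ∂_1: C_1 → C_0 sends each edge [p,q] (with p < q) to q − p.
This gives a 10×30 integer matrix of rank 9; reducing to Smith normal form yields diagonal entries (1,1,1,1,1,1,1,1,1).

The boundary map ∂_2: C_2 → C_1 maps a triangle to the signed sum of its edges. For instance
  ∂[7,8,9] = [8,9] − [7,9] + [7,8],
  ∂[1,3,4] = [3,4] − [1,4] + [1,3].
This gives a 30×20 integer matrix of rank 20; reducing to Smith normal form yields diagonal entries (1,1,1,1,1,1,1,1,1,1,1,1,1,1,1,1,1,1,1,2).

Computing H_k = (kernel of ∂_k) / (image of ∂_{k+1}):

  H_0: rank C_0 − rank ∂_1 = 10 − 9 = 1, and the invariant factors of ∂_1 are all 1, so H_0 = Z.
  H_1: rank ker ∂_1 − rank ∂_2 = (30 − 9) − 20 = 1, and ∂_2 has invariant factor 2 > 1, so H_1 = Z ⊕ Z/2Z.
  H_2: rank ker ∂_2 − rank ∂_3 = (20 − 20) − 0 = 0, and there is no ∂_3, so H_2 = 0.

As a check, the Euler characteristic is 10 − 30 + 20 = 0, which agrees with 1 − 1 + 0 = 0.
(K is a triangulation of the Klein bottle.)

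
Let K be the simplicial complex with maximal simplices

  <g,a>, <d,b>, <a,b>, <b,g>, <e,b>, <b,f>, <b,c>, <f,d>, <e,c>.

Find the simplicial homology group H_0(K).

We work with the vertex ordering a < b < c < d < e < f < g. The simplices of K, each written with vertices in increasing order, are:

  0-simplices (7): a, b, c, d, e, f, g
  1-simplices (9): ab, ag, bc, bd, be, bf, bg, ce, df

giving chain groups C_0 ≅ Z^7, C_1 ≅ Z^9.

∂_1: C_1 → C_0 maps an edge to its endpoints' difference, ∂[p,q] = q − p.
This gives a 7×9 integer matrix of rank 6; reducing to Smith normal form yields diagonal entries (1,1,1,1,1,1).

Reading off H_k = ker ∂_k / im ∂_{k+1}:

  H_0: rank C_0 − rank ∂_1 = 7 − 6 = 1, and the invariant factors of ∂_1 are all 1, so H_0 ≅ Z.

H_0 ≅ Z.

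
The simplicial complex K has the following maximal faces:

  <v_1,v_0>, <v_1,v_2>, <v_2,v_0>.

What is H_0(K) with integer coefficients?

H_0 ≅ Z.

K has 3 vertices, 3 edges.
rank ∂_0 = 0, rank ∂_1 = 2 ⇒ b_0 = 3 − 0 − 2 = 1; all invariant factors of ∂_1 are 1 so no torsion. So H_0 ≅ Z.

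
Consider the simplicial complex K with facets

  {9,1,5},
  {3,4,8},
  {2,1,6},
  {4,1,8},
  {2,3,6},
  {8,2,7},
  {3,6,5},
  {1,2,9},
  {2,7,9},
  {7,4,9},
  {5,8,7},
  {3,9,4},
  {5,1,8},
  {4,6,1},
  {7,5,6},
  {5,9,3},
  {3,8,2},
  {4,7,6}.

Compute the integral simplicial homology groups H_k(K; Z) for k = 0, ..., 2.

H_0 = Z,  H_1 = Z^2,  H_2 = Z.

Order the vertices as 1 < 2 < 3 < 4 < 5 < 6 < 7 < 8 < 9. Listing each simplex with vertices in this order, K has dimension 2 with simplices:

  0-simplices (9): [1], [2], [3], [4], [5], [6], [7], [8], [9]
  1-simplices (27): (27 of them)
  2-simplices (18): [1,2,6], [1,2,9], [1,4,6], [1,4,8], [1,5,8], [1,5,9], [2,3,6], [2,3,8], [2,7,8], [2,7,9], [3,4,8], [3,4,9], [3,5,6], [3,5,9], [4,6,7], [4,7,9], [5,6,7], [5,7,8]

Hence C_0 ≅ Z^9, C_1 ≅ Z^27, C_2 ≅ Z^18.

∂_1: C_1 → C_0 sends each edge [p,q] (with p < q) to q − p.
The 9×27 boundary matrix has rank 8 and Smith normal form diag(1,1,1,1,1,1,1,1).

The boundary map ∂_2: C_2 → C_1 maps a triangle to the signed sum of its edges. For instance
  ∂[1,4,8] = [4,8] − [1,8] + [1,4],
  ∂[2,7,9] = [7,9] − [2,9] + [2,7].
This gives a 27×18 integer matrix of rank 17; reducing to Smith normal form yields diagonal entries (1,1,1,1,1,1,1,1,1,1,1,1,1,1,1,1,1).

Reading off H_k = ker ∂_k / im ∂_{k+1}:

  H_0: rank C_0 − rank ∂_1 = 9 − 8 = 1, and the invariant factors of ∂_1 are all 1, so H_0 ≅ Z.
  H_1: rank ker ∂_1 − rank ∂_2 = (27 − 8) − 17 = 2, and the invariant factors of ∂_2 are all 1, so H_1 ≅ Z^2.
  H_2: rank ker ∂_2 − rank ∂_3 = (18 − 17) − 0 = 1, and there is no ∂_3, so H_2 ≅ Z.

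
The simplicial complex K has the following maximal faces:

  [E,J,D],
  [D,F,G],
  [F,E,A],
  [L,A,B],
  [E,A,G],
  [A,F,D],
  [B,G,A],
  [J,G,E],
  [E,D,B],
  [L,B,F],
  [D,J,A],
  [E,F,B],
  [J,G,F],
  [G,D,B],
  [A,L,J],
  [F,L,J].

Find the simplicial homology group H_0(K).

Take the total order A < B < D < E < F < G < J < L on the vertex set. Then K (dimension 2) consists of the simplices:

  0-simplices (8): A, B, D, E, F, G, J, L
  1-simplices (24): AB, AD, AE, AF, AG, AJ, AL, BD, BE, BF, BG, BL, DE, DF, DG, DJ, EF, EG, EJ, FG, FJ, FL, GJ, JL
  2-simplices (16): ABG, ABL, ADF, ADJ, AEF, AEG, AJL, BDE, BDG, BEF, BFL, DEJ, DFG, EGJ, FGJ, FJL

giving chain groups C_0 ≅ Z^8, C_1 ≅ Z^24, C_2 ≅ Z^16.

The boundary map ∂_1: C_1 → C_0 is given by ∂[p,q] = [q] − [p].
This gives a 8×24 integer matrix of rank 7; reducing to Smith normal form yields diagonal entries (1,1,1,1,1,1,1).

The boundary map ∂_2: C_2 → C_1 acts by ∂[p,q,r] = [q,r] − [p,r] + [p,q]. For instance
  ∂EGJ = GJ − EJ + EG,
  ∂FJL = JL − FL + FJ.
The 24×16 boundary matrix has rank 15 and Smith normal form diag(1,1,1,1,1,1,1,1,1,1,1,1,1,1,1).

Now H_k = ker ∂_k / im ∂_{k+1}, so:

  H_0: rank C_0 − rank ∂_1 = 8 − 7 = 1, and the invariant factors of ∂_1 are all 1, so H_0 = Z.

H_0 ≅ Z.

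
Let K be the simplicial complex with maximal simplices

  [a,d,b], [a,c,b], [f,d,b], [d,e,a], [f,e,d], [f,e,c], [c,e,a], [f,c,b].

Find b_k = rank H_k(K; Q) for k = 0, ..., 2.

b_0 = 1, b_1 = 0, b_2 = 1.

Order the vertices as a < b < c < d < e < f. Listing each simplex with vertices in this order, K has dimension 2 with simplices:

  0-simplices (6): a, b, c, d, e, f
  1-simplices (12): ab, ac, ad, ae, bc, bd, bf, ce, cf, de, df, ef
  2-simplices (8): abc, abd, ace, ade, bcf, bdf, cef, def

so the chain groups are C_0 ≅ Z^6, C_1 ≅ Z^12, C_2 ≅ Z^8.

The boundary map ∂_1: C_1 → C_0 sends each edge [p,q] (with p < q) to q − p. For instance
  ∂bd = d − b.
The resulting 6×12 matrix has rank 5, and its Smith normal form has invariant factors (1,1,1,1,1).

∂_2: C_2 → C_1 maps a triangle to the signed sum of its edges. For instance
  ∂bdf = df − bf + bd,
  ∂abd = bd − ad + ab.
The resulting 12×8 matrix has rank 7, and its Smith normal form has invariant factors (1,1,1,1,1,1,1).

Now H_k = ker ∂_k / im ∂_{k+1}, so:

  H_0: rank C_0 − rank ∂_1 = 6 − 5 = 1, and the invariant factors of ∂_1 are all 1, so H_0 ≅ Z.
  H_1: rank ker ∂_1 − rank ∂_2 = (12 − 5) − 7 = 0, and the invariant factors of ∂_2 are all 1, so H_1 ≅ 0.
  H_2: rank ker ∂_2 − rank ∂_3 = (8 − 7) − 0 = 1, and there is no ∂_3, so H_2 ≅ Z.

As a check, the Euler characteristic is 6 − 12 + 8 = 2, which agrees with 1 − 0 + 1 = 2.

Hence the Betti numbers are b_0 = 1, b_1 = 0, b_2 = 1.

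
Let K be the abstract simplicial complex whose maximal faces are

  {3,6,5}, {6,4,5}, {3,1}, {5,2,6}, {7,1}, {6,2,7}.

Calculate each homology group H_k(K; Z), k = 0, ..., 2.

Fix the vertex order 1 < 2 < 3 < 4 < 5 < 6 < 7 and write every simplex with vertices in increasing order. Then dim K = 2 and the simplices of K are:

  0-simplices (7): [1], [2], [3], [4], [5], [6], [7]
  1-simplices (11): [1,3], [1,7], [2,5], [2,6], [2,7], [3,5], [3,6], [4,5], [4,6], [5,6], [6,7]
  2-simplices (4): [2,5,6], [2,6,7], [3,5,6], [4,5,6]

so the chain groups are C_0 ≅ Z^7, C_1 ≅ Z^11, C_2 ≅ Z^4.

∂_1: C_1 → C_0 maps an edge to its endpoints' difference, ∂[p,q] = q − p. For instance
  ∂[2,6] = [6] − [2].
The resulting 7×11 matrix has rank 6, and its Smith normal form has invariant factors (1,1,1,1,1,1).

Boundary ∂_2: C_2 → C_1 sends each 2-simplex [p,q,r] to [q,r] − [p,r] + [p,q]. For instance
  ∂[4,5,6] = [5,6] − [4,6] + [4,5],
  ∂[2,5,6] = [5,6] − [2,6] + [2,5].
The 11×4 boundary matrix has rank 4 and Smith normal form diag(1,1,1,1).

Now H_k = ker ∂_k / im ∂_{k+1}, so:

  H_0: rank C_0 − rank ∂_1 = 7 − 6 = 1, and the invariant factors of ∂_1 are all 1, so H_0 = Z.
  H_1: rank ker ∂_1 − rank ∂_2 = (11 − 6) − 4 = 1, and the invariant factors of ∂_2 are all 1, so H_1 = Z.
  H_2: rank ker ∂_2 − rank ∂_3 = (4 − 4) − 0 = 0, and there is no ∂_3, so H_2 = 0.

H_0 ≅ Z,  H_1 ≅ Z,  H_2 = 0.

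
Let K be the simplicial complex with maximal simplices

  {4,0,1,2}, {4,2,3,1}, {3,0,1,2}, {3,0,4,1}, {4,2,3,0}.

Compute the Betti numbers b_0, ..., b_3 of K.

b_0 = 1, b_1 = 0, b_2 = 0, b_3 = 1.

K has 5 vertices, 10 edges, 10 triangles, 5 3-simplices.
rank ∂_0 = 0, rank ∂_1 = 4 ⇒ b_0 = 5 − 0 − 4 = 1; all invariant factors of ∂_1 are 1 so no torsion. So H_0 = Z.
rank ∂_1 = 4, rank ∂_2 = 6 ⇒ b_1 = 10 − 4 − 6 = 0; all invariant factors of ∂_2 are 1 so no torsion. So H_1 = 0.
rank ∂_2 = 6, rank ∂_3 = 4 ⇒ b_2 = 10 − 6 − 4 = 0; all invariant factors of ∂_3 are 1 so no torsion. So H_2 = 0.
rank ∂_3 = 4, rank ∂_4 = 0 ⇒ b_3 = 5 − 4 − 0 = 1. So H_3 = Z.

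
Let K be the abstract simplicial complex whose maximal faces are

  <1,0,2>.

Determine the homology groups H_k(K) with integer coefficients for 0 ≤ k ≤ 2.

Order the vertices as 0 < 1 < 2. Listing each simplex with vertices in this order, K has dimension 2 with simplices:

  0-simplices (3): [0], [1], [2]
  1-simplices (3): [0,1], [0,2], [1,2]
  2-simplices (1): [0,1,2]

Hence C_0 ≅ Z^3, C_1 ≅ Z^3, C_2 ≅ Z^1.

∂_1: C_1 → C_0 is given by ∂[p,q] = [q] − [p]. For instance
  ∂[1,2] = [2] − [1].
The 3×3 boundary matrix has rank 2 and Smith normal form diag(1,1).

The boundary map ∂_2: C_2 → C_1 acts by ∂[p,q,r] = [q,r] − [p,r] + [p,q]. For instance
  ∂[0,1,2] = [1,2] − [0,2] + [0,1].
This gives a 3×1 integer matrix of rank 1; reducing to Smith normal form yields diagonal entries (1).

Reading off H_k = ker ∂_k / im ∂_{k+1}:

  H_0: rank C_0 − rank ∂_1 = 3 − 2 = 1, and the invariant factors of ∂_1 are all 1, so H_0 ≅ Z.
  H_1: rank ker ∂_1 − rank ∂_2 = (3 − 2) − 1 = 0, and the invariant factors of ∂_2 are all 1, so H_1 ≅ 0.
  H_2: rank ker ∂_2 − rank ∂_3 = (1 − 1) − 0 = 0, and there is no ∂_3, so H_2 ≅ 0.

(K is a triangulation of the 2-simplex.)

H_0 = Z,  H_1 = 0,  H_2 = 0.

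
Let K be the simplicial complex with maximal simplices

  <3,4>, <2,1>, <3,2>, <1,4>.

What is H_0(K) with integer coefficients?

Order the vertices as 1 < 2 < 3 < 4. Listing each simplex with vertices in this order, K has dimension 1 with simplices:

  0-simplices (4): [1], [2], [3], [4]
  1-simplices (4): [1,2], [1,4], [2,3], [3,4]

so the chain groups are C_0 ≅ Z^4, C_1 ≅ Z^4.

Boundary ∂_1: C_1 → C_0 is given by ∂[p,q] = [q] − [p].
This gives a 4×4 integer matrix of rank 3; reducing to Smith normal form yields diagonal entries (1,1,1).

From H_k ≅ ker(∂_k) / im(∂_{k+1}) we obtain:

  H_0: rank C_0 − rank ∂_1 = 4 − 3 = 1, and the invariant factors of ∂_1 are all 1, so H_0 ≅ Z.

H_0 ≅ Z.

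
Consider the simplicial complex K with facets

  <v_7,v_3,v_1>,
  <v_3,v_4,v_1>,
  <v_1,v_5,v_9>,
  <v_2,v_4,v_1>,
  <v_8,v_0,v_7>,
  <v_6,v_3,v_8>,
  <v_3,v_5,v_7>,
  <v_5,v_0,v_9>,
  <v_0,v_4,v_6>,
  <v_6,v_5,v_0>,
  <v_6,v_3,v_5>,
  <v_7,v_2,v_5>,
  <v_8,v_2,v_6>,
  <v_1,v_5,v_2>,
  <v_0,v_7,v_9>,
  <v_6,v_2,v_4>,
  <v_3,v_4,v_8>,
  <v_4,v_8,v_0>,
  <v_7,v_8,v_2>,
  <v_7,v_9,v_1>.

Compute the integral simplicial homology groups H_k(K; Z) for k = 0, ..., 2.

H_0 = Z,  H_1 = Z ⊕ Z/2,  H_2 = 0.

Fix the vertex order v_0 < v_1 < v_2 < v_3 < v_4 < v_5 < v_6 < v_7 < v_8 < v_9 and write every simplex with vertices in increasing order. Then dim K = 2 and the simplices of K are:

  0-simplices (10): [v_0], [v_1], [v_2], [v_3], [v_4], [v_5], [v_6], [v_7], [v_8], [v_9]
  1-simplices (30): (30 of them)
  2-simplices (20): (20 of them)

giving chain groups C_0 ≅ Z^10, C_1 ≅ Z^30, C_2 ≅ Z^20.

The boundary map ∂_1: C_1 → C_0 sends each edge [p,q] (with p < q) to q − p. For instance
  ∂[v_1,v_7] = [v_7] − [v_1].
This gives a 10×30 integer matrix of rank 9; reducing to Smith normal form yields diagonal entries (1,1,1,1,1,1,1,1,1).

Boundary ∂_2: C_2 → C_1 sends each 2-simplex [p,q,r] to [q,r] − [p,r] + [p,q]. For instance
  ∂[v_0,v_7,v_9] = [v_7,v_9] − [v_0,v_9] + [v_0,v_7],
  ∂[v_0,v_5,v_6] = [v_5,v_6] − [v_0,v_6] + [v_0,v_5].
As a 30×20 matrix over Z this has rank 20, with invariant factors (1,1,1,1,1,1,1,1,1,1,1,1,1,1,1,1,1,1,1,2).

Now H_k = ker ∂_k / im ∂_{k+1}, so:

  H_0: rank C_0 − rank ∂_1 = 10 − 9 = 1, and the invariant factors of ∂_1 are all 1, so H_0 = Z.
  H_1: rank ker ∂_1 − rank ∂_2 = (30 − 9) − 20 = 1, and ∂_2 has invariant factor 2 > 1, so H_1 = Z ⊕ Z/2.
  H_2: rank ker ∂_2 − rank ∂_3 = (20 − 20) − 0 = 0, and there is no ∂_3, so H_2 = 0.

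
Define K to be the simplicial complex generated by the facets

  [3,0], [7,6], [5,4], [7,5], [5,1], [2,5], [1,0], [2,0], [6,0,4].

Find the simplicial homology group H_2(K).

H_2 = 0.

Take the total order 0 < 1 < 2 < 3 < 4 < 5 < 6 < 7 on the vertex set. Then K (dimension 2) consists of the simplices:

  0-simplices (8): [0], [1], [2], [3], [4], [5], [6], [7]
  1-simplices (11): [0,1], [0,2], [0,3], [0,4], [0,6], [1,5], [2,5], [4,5], [4,6], [5,7], [6,7]
  2-simplices (1): [0,4,6]

so the chain groups are C_0 ≅ Z^8, C_1 ≅ Z^11, C_2 ≅ Z^1.

Boundary ∂_1: C_1 → C_0 sends each edge [p,q] (with p < q) to q − p. For instance
  ∂[0,6] = [6] − [0].
The resulting 8×11 matrix has rank 7, and its Smith normal form has invariant factors (1,1,1,1,1,1,1).

∂_2: C_2 → C_1 maps a triangle to the signed sum of its edges. For instance
  ∂[0,4,6] = [4,6] − [0,6] + [0,4].
The resulting 11×1 matrix has rank 1, and its Smith normal form has invariant factors (1).

Reading off H_k = ker ∂_k / im ∂_{k+1}:

  H_2: rank ker ∂_2 − rank ∂_3 = (1 − 1) − 0 = 0, and there is no ∂_3, so H_2 ≅ 0.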